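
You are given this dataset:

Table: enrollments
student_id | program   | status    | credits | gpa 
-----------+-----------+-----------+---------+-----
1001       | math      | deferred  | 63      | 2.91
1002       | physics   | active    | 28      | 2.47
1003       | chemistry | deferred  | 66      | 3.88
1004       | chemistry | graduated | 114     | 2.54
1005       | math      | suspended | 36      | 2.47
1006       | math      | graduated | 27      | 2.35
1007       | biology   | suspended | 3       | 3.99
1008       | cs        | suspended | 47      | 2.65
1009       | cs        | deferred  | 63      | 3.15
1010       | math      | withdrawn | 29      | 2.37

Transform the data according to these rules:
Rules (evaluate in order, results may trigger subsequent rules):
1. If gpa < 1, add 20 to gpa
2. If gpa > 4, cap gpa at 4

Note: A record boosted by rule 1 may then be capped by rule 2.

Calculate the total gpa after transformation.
28.78

Step 1: Apply rule 1 to records with gpa < 1
  - 0 records get bonus of 20
  - Of these, 0 records then exceed 4 and get capped
Step 2: Apply rule 2 to records with gpa > 4
  - 0 records (original) are capped
Step 3: Calculate final sum = 28.78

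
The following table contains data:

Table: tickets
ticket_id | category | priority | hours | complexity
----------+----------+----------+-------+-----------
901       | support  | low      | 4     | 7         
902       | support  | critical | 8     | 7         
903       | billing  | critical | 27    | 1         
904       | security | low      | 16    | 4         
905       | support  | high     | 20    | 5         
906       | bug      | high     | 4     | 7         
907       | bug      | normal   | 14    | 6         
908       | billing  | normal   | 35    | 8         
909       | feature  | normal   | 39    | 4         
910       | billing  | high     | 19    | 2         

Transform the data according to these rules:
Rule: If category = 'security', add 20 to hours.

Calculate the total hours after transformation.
206

Step 1: Count records where category = 'security': 1
Step 2: Total bonus added: 1 × 20 = 20
Step 3: Original sum of hours: 186
Step 4: Final sum = 186 + 20 = 206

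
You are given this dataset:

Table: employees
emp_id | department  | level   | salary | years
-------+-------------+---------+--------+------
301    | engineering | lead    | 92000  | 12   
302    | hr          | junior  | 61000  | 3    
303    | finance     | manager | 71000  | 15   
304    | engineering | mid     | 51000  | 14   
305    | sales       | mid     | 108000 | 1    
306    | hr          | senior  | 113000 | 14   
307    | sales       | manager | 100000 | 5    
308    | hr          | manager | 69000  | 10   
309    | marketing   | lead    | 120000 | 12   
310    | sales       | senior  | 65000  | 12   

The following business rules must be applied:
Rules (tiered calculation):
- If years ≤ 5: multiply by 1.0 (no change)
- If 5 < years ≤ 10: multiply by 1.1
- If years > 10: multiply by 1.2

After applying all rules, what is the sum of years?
114.8

Step 1: Tier 1 (years ≤ 5): 3 records, sum = 9 × 1.0 = 9.0
Step 2: Tier 2 (5 < years ≤ 10): 1 records, sum = 10 × 1.1 = 11.0
Step 3: Tier 3 (years > 10): 6 records, sum = 79 × 1.2 = 94.8
Step 4: Final sum = 9.0 + 11.0 + 94.8 = 114.8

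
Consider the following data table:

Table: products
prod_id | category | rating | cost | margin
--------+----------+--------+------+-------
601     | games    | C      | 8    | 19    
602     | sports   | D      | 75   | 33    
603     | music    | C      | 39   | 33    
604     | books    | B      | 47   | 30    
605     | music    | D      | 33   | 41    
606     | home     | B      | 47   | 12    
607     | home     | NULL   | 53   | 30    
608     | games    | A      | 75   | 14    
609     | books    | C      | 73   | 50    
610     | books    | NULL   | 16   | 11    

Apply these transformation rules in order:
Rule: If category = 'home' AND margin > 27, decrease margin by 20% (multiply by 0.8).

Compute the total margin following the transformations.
267.0

Step 1: Find records where category = 'home' AND margin > 27
Step 2: 1 records match, summing to 30
Step 3: After multiplier: 30 × 0.8 = 24.0
Step 4: Unaffected records sum: 243
Step 5: Final sum = 24.0 + 243 = 267.0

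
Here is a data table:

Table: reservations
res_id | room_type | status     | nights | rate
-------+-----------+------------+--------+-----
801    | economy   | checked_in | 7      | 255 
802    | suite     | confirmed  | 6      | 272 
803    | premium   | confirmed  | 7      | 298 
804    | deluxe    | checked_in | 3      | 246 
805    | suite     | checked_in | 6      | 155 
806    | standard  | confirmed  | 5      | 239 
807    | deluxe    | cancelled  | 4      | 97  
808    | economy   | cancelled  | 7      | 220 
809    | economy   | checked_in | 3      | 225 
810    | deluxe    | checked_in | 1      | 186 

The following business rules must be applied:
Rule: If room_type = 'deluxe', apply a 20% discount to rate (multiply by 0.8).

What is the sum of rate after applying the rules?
2087.2

Step 1: Records with room_type = 'deluxe' have total rate = 529
Step 2: Apply multiplier: 529 × 0.8 = 423.2
Step 3: Other records total: 1664
Step 4: Final sum = 423.2 + 1664 = 2087.2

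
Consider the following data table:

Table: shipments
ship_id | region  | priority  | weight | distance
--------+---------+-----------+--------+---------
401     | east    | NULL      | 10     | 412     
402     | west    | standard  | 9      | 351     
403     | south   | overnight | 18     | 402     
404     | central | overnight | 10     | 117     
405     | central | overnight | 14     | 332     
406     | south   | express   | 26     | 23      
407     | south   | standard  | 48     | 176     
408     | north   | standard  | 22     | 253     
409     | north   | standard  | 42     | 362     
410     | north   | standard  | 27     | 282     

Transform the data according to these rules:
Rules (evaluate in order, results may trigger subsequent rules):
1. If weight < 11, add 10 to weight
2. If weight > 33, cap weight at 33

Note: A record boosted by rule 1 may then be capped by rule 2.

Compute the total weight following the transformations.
232

Step 1: Apply rule 1 to records with weight < 11
  - 3 records get bonus of 10
  - Of these, 0 records then exceed 33 and get capped
Step 2: Apply rule 2 to records with weight > 33
  - 2 records (original) are capped
Step 3: Calculate final sum = 232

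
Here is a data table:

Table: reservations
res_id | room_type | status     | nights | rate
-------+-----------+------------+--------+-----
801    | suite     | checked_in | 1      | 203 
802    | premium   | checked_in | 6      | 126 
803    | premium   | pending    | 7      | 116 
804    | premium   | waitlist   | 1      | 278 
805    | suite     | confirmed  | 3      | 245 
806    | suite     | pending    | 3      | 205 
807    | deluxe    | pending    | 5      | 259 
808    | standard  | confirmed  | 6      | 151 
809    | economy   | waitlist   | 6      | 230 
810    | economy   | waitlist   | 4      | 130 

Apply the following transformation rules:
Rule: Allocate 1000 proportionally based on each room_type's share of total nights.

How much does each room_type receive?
deluxe: 119.05, economy: 238.1, premium: 333.33, standard: 142.86, suite: 166.67

Step 1: Calculate total nights = 42
Step 2: Calculate each room_type's proportion:
  deluxe: 5/42 = 11.90% → 119.05
  economy: 10/42 = 23.81% → 238.1
  premium: 14/42 = 33.33% → 333.33
  standard: 6/42 = 14.29% → 142.86
  suite: 7/42 = 16.67% → 166.67
Step 3: Verify: sum of allocations ≈ 1000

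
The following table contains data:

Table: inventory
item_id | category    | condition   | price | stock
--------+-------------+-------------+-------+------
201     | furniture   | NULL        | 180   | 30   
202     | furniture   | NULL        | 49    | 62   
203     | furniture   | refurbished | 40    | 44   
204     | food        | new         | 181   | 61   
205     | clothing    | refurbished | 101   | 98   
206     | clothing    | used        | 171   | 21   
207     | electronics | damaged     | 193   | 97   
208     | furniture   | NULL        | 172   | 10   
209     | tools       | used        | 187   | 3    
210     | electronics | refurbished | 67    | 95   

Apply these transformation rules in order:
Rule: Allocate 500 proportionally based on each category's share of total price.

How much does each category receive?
clothing: 101.42, electronics: 96.94, food: 67.49, furniture: 164.43, tools: 69.72

Step 1: Calculate total price = 1341
Step 2: Calculate each category's proportion:
  clothing: 272/1341 = 20.28% → 101.42
  electronics: 260/1341 = 19.39% → 96.94
  food: 181/1341 = 13.50% → 67.49
  furniture: 441/1341 = 32.89% → 164.43
  tools: 187/1341 = 13.94% → 69.72
Step 3: Verify: sum of allocations ≈ 500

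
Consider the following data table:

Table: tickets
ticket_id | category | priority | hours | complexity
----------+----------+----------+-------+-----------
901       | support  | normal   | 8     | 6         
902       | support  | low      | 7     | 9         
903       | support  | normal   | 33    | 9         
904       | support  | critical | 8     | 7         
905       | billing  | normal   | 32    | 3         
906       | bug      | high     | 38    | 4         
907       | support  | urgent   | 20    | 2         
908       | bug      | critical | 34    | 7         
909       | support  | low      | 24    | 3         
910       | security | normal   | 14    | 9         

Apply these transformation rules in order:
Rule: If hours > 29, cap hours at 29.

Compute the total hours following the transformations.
197

Step 1: 4 records have hours > 29
Step 2: These records originally summed to 137
Step 3: After capping: 4 × 29 = 116
Step 4: Unaffected records sum: 81
Step 5: Final sum = 116 + 81 = 197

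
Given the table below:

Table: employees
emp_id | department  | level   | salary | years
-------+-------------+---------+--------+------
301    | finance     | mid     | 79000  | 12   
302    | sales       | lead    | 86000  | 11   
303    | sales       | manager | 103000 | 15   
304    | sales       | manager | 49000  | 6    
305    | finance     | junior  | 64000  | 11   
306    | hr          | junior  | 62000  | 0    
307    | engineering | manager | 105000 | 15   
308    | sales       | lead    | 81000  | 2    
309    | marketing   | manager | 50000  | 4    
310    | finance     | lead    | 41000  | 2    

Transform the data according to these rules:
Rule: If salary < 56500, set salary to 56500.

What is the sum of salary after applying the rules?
749500

Step 1: 3 records have salary < 56500
Step 2: These records originally summed to 140000
Step 3: After setting to minimum: 3 × 56500 = 169500
Step 4: Unaffected records sum: 580000
Step 5: Final sum = 169500 + 580000 = 749500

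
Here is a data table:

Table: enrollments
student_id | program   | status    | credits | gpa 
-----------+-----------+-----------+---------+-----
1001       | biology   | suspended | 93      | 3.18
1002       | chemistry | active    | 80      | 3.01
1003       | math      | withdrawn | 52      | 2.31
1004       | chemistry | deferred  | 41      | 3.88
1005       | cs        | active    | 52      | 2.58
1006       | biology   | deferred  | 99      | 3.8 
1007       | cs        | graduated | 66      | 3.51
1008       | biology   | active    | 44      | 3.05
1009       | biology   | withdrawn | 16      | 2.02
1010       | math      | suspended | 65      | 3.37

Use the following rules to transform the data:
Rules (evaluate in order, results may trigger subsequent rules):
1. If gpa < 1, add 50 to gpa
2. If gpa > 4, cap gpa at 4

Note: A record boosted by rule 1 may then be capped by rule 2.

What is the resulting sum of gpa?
30.71

Step 1: Apply rule 1 to records with gpa < 1
  - 0 records get bonus of 50
  - Of these, 0 records then exceed 4 and get capped
Step 2: Apply rule 2 to records with gpa > 4
  - 0 records (original) are capped
Step 3: Calculate final sum = 30.71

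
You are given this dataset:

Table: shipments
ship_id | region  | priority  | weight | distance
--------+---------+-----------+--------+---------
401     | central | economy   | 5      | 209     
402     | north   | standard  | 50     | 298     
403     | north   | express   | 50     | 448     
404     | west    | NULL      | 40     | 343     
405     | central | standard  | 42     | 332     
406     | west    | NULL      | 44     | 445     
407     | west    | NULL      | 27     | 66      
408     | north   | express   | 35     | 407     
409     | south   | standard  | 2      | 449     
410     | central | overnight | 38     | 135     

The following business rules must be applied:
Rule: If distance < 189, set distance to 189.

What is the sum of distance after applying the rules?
3309

Step 1: 2 records have distance < 189
Step 2: These records originally summed to 201
Step 3: After setting to minimum: 2 × 189 = 378
Step 4: Unaffected records sum: 2931
Step 5: Final sum = 378 + 2931 = 3309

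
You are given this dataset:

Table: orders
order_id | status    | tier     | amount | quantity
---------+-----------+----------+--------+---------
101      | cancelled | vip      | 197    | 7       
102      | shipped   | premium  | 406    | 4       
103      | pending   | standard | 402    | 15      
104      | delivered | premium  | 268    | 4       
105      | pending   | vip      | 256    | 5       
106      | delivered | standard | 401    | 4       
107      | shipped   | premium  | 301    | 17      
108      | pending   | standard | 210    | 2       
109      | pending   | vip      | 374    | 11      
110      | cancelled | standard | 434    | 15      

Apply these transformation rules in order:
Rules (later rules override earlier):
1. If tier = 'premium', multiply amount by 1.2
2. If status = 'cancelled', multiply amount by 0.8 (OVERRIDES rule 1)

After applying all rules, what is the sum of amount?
3317.8

Step 1: Rule 2 takes priority for records with status = 'cancelled'
  - 2 records: 631 × 0.8 = 504.8
Step 2: Rule 1 applies to remaining records with tier = 'premium'
  - 3 records: 975 × 1.2 = 1170.0
Step 3: Other records unchanged: 1643
Step 4: Final sum = 504.8 + 1170.0 + 1643 = 3317.8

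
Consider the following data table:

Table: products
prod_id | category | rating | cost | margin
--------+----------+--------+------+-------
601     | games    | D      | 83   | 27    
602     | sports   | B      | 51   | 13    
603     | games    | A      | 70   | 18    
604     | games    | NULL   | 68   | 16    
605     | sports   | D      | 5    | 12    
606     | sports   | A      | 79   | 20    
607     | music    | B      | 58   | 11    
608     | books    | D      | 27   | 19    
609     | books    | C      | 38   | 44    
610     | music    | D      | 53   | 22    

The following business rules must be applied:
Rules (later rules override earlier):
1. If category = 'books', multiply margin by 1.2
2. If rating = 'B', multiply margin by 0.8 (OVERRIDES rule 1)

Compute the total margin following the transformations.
209.8

Step 1: Rule 2 takes priority for records with rating = 'B'
  - 2 records: 24 × 0.8 = 19.2
Step 2: Rule 1 applies to remaining records with category = 'books'
  - 2 records: 63 × 1.2 = 75.6
Step 3: Other records unchanged: 115
Step 4: Final sum = 19.2 + 75.6 + 115 = 209.8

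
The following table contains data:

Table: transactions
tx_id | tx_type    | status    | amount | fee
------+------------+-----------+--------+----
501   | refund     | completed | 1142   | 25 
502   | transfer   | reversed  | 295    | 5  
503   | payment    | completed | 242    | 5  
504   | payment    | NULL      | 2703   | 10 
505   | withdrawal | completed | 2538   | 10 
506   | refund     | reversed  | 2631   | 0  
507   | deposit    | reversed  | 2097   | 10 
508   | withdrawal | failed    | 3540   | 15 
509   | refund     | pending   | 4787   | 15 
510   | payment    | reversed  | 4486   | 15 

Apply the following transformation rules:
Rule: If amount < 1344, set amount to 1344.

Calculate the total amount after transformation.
26814

Step 1: 3 records have amount < 1344
Step 2: These records originally summed to 1679
Step 3: After setting to minimum: 3 × 1344 = 4032
Step 4: Unaffected records sum: 22782
Step 5: Final sum = 4032 + 22782 = 26814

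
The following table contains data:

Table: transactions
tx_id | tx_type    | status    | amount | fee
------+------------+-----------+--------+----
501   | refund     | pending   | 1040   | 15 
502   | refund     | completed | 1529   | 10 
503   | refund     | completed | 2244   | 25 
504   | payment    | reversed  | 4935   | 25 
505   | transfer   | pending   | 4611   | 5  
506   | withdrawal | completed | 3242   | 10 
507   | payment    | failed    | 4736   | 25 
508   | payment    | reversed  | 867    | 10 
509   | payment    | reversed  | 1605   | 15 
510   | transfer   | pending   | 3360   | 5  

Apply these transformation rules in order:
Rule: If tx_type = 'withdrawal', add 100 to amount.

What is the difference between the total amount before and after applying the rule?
100

Step 1: Original sum of amount = 28169
Step 2: 1 records have tx_type = 'withdrawal'
Step 3: Each affected record changes by 100
Step 4: Total change = 1 × 100 = 100
Step 5: New sum = 28169 + 100 = 28269
Step 6: Difference = |28269 - 28169| = 100
        (Sum increased by 100)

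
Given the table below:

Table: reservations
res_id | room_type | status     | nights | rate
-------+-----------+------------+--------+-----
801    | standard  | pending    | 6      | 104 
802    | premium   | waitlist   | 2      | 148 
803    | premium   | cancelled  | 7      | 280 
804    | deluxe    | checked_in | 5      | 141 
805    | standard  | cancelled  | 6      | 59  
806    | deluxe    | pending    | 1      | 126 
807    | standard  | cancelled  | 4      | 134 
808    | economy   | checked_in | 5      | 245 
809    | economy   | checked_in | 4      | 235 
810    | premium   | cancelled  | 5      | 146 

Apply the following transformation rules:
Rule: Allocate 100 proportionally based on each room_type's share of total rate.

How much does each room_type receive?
deluxe: 16.5, economy: 29.67, premium: 35.48, standard: 18.36

Step 1: Calculate total rate = 1618
Step 2: Calculate each room_type's proportion:
  deluxe: 267/1618 = 16.50% → 16.5
  economy: 480/1618 = 29.67% → 29.67
  premium: 574/1618 = 35.48% → 35.48
  standard: 297/1618 = 18.36% → 18.36
Step 3: Verify: sum of allocations ≈ 100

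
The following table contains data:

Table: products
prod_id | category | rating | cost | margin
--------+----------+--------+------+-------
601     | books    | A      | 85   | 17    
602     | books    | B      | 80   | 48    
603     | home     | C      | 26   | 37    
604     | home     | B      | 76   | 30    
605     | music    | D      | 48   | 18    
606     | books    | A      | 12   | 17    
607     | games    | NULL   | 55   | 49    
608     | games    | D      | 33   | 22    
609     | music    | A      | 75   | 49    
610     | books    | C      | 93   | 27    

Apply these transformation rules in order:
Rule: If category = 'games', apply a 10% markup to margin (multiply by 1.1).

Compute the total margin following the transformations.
321.1

Step 1: Records with category = 'games' have total margin = 71
Step 2: Apply multiplier: 71 × 1.1 = 78.1
Step 3: Other records total: 243
Step 4: Final sum = 78.1 + 243 = 321.1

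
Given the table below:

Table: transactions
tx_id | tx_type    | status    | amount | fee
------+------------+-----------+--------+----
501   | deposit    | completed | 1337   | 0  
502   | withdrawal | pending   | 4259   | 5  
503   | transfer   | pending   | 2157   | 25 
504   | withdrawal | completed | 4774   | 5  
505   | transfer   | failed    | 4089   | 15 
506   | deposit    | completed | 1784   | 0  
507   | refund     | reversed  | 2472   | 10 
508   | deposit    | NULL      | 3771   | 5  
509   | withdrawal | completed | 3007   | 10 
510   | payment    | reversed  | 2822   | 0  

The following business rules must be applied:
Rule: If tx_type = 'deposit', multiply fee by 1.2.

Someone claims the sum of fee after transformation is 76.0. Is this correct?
Yes, the result is correct.

Step 1: Calculate the correct sum after transformation
Step 2: Apply multiplier 1.2 to records where tx_type = 'deposit'
Step 3: Correct result = 76.0
Step 4: Claimed result = 76.0
Step 5: 76.0 = 76.0 ✓
Conclusion: The claimed result is correct.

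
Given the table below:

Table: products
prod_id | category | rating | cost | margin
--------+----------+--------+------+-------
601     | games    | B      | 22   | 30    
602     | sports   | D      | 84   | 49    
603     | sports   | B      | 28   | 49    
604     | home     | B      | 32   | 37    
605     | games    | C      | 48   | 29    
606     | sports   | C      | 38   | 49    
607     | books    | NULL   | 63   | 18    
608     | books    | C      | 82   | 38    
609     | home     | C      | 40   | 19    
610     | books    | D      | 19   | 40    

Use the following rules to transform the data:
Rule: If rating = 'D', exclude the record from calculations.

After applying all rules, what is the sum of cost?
353

Step 1: Identify records where rating = 'D'
Step 2: The excluded records sum to 103
Step 3: Original total cost = 456
Step 4: Remaining total = 456 - 103 = 353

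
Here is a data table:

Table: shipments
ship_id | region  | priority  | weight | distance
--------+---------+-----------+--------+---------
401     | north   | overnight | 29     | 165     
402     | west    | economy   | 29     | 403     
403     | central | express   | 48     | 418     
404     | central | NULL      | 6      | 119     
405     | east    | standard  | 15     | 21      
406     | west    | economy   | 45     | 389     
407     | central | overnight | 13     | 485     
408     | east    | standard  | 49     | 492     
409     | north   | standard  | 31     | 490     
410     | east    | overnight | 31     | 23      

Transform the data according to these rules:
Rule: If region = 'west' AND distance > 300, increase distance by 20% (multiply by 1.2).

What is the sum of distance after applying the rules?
3163.4

Step 1: Find records where region = 'west' AND distance > 300
Step 2: 2 records match, summing to 792
Step 3: After multiplier: 792 × 1.2 = 950.4
Step 4: Unaffected records sum: 2213
Step 5: Final sum = 950.4 + 2213 = 3163.4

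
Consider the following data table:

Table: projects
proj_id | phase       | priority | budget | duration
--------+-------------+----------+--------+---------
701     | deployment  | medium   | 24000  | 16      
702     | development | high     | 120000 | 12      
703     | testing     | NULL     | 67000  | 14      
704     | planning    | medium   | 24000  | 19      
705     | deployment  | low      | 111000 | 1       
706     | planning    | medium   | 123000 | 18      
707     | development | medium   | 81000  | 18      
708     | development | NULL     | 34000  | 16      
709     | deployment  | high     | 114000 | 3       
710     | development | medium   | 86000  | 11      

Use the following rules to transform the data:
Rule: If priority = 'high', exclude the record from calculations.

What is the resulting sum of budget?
550000

Step 1: Identify records where priority = 'high'
Step 2: The excluded records sum to 234000
Step 3: Original total budget = 784000
Step 4: Remaining total = 784000 - 234000 = 550000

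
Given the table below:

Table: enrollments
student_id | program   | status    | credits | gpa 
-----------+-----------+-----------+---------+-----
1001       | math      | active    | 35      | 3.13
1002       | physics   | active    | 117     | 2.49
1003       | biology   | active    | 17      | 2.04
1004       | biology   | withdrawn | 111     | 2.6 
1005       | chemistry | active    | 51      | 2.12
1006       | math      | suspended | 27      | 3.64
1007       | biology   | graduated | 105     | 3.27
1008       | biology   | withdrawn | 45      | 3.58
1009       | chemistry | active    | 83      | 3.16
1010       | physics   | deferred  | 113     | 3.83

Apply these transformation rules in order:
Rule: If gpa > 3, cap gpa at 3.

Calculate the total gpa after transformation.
27.25

Step 1: 6 records have gpa > 3
Step 2: These records originally summed to 20.61
Step 3: After capping: 6 × 3 = 18
Step 4: Unaffected records sum: 9.25
Step 5: Final sum = 18 + 9.25 = 27.25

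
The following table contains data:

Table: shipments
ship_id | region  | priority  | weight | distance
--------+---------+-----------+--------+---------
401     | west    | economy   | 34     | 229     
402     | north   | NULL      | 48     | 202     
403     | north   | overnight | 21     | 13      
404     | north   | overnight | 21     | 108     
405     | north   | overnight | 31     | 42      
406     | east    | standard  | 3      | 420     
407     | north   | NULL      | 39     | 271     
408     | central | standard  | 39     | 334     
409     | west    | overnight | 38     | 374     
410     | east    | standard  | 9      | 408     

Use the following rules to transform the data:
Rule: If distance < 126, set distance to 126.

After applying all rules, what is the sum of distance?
2616

Step 1: 3 records have distance < 126
Step 2: These records originally summed to 163
Step 3: After setting to minimum: 3 × 126 = 378
Step 4: Unaffected records sum: 2238
Step 5: Final sum = 378 + 2238 = 2616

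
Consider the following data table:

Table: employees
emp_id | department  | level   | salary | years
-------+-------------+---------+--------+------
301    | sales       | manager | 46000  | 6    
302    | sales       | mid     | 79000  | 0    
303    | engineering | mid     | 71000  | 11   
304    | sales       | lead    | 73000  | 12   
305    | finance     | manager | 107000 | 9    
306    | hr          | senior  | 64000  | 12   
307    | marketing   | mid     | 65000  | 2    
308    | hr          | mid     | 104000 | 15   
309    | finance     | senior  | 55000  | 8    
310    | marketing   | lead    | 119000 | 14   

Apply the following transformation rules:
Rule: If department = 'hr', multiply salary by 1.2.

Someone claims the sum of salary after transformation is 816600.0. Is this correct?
Yes, the result is correct.

Step 1: Calculate the correct sum after transformation
Step 2: Apply multiplier 1.2 to records where department = 'hr'
Step 3: Correct result = 816600.0
Step 4: Claimed result = 816600.0
Step 5: 816600.0 = 816600.0 ✓
Conclusion: The claimed result is correct.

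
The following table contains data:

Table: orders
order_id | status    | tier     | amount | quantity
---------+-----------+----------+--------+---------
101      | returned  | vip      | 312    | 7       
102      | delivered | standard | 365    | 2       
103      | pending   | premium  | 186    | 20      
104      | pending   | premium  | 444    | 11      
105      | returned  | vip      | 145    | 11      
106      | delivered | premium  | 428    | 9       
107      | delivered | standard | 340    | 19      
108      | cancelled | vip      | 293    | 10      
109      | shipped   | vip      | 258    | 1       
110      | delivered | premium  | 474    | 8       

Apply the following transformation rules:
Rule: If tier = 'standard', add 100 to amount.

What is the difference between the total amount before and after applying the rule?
200

Step 1: Original sum of amount = 3245
Step 2: 2 records have tier = 'standard'
Step 3: Each affected record changes by 100
Step 4: Total change = 2 × 100 = 200
Step 5: New sum = 3245 + 200 = 3445
Step 6: Difference = |3445 - 3245| = 200
        (Sum increased by 200)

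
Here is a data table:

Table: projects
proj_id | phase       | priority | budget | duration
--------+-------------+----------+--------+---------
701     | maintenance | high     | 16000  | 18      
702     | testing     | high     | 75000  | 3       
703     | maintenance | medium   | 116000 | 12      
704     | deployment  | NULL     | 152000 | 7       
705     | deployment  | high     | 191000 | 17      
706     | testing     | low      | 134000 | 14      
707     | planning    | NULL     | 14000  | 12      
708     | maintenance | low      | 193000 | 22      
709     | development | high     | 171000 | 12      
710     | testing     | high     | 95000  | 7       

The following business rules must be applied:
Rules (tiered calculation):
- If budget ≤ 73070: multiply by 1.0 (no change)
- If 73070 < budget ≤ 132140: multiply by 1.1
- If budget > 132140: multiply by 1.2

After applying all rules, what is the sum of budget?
1353800.0

Step 1: Tier 1 (budget ≤ 73070): 2 records, sum = 30000 × 1.0 = 30000.0
Step 2: Tier 2 (73070 < budget ≤ 132140): 3 records, sum = 286000 × 1.1 = 314600.0
Step 3: Tier 3 (budget > 132140): 5 records, sum = 841000 × 1.2 = 1009200.0
Step 4: Final sum = 30000.0 + 314600.0 + 1009200.0 = 1353800.0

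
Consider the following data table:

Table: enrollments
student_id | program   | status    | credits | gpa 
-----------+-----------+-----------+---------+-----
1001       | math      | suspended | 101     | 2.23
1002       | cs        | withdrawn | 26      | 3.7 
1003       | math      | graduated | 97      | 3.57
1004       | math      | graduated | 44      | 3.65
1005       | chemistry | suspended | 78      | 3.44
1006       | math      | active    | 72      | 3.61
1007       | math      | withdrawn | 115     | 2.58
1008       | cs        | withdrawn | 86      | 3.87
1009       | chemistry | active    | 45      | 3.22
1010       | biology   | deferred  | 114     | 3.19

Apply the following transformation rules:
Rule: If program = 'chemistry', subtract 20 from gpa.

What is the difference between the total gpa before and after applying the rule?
40.0

Step 1: Original sum of gpa = 33.06
Step 2: 2 records have program = 'chemistry'
Step 3: Each affected record changes by -20
Step 4: Total change = 2 × -20 = -40
Step 5: New sum = 33.06 + -40 = -6.94
Step 6: Difference = |-6.94 - 33.06| = 40.0
        (Sum decreased by 40.0)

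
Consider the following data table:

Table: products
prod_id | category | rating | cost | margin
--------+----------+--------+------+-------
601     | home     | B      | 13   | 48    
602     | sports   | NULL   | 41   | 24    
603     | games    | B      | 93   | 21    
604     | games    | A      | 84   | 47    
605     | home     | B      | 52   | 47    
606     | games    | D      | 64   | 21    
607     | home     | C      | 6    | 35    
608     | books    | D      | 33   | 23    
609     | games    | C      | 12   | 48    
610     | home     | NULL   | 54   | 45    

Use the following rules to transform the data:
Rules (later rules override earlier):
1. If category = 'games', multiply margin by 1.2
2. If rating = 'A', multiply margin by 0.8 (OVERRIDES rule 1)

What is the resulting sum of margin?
367.6

Step 1: Rule 2 takes priority for records with rating = 'A'
  - 1 records: 47 × 0.8 = 37.6
Step 2: Rule 1 applies to remaining records with category = 'games'
  - 3 records: 90 × 1.2 = 108.0
Step 3: Other records unchanged: 222
Step 4: Final sum = 37.6 + 108.0 + 222 = 367.6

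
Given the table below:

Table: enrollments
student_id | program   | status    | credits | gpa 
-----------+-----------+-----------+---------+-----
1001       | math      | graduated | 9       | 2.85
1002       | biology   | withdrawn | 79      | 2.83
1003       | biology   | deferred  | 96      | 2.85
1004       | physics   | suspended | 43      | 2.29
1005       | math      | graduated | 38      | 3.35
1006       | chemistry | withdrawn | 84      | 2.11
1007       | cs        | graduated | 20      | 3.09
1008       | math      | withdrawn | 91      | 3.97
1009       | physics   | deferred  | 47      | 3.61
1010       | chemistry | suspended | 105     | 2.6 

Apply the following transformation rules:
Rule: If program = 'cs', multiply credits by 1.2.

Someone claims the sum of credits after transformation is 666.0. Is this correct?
No, the correct result is 616.0.

Step 1: Calculate the correct sum after transformation
Step 2: Apply multiplier 1.2 to records where program = 'cs'
Step 3: Correct result = 616.0
Step 4: Claimed result = 666.0
Step 5: 616.0 ≠ 666.0
Conclusion: The claimed result is incorrect. The correct answer is 616.0.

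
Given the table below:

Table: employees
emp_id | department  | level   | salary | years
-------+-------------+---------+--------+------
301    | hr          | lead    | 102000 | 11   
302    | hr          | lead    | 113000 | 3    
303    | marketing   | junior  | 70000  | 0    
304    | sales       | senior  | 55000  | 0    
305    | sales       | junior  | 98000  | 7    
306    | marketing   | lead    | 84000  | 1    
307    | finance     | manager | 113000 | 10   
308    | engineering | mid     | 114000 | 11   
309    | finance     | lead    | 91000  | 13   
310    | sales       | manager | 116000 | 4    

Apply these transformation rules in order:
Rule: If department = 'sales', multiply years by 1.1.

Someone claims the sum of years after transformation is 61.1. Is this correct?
Yes, the result is correct.

Step 1: Calculate the correct sum after transformation
Step 2: Apply multiplier 1.1 to records where department = 'sales'
Step 3: Correct result = 61.1
Step 4: Claimed result = 61.1
Step 5: 61.1 = 61.1 ✓
Conclusion: The claimed result is correct.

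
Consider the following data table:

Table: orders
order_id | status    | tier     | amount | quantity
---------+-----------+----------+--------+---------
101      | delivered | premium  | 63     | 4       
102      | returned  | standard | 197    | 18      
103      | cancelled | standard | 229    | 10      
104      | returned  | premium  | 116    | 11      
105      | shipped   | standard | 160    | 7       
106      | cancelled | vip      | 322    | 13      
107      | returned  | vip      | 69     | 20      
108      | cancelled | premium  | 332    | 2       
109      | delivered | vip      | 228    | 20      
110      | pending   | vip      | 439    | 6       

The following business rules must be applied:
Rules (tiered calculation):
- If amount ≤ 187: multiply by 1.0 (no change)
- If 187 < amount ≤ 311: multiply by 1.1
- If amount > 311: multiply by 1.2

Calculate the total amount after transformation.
2439.0

Step 1: Tier 1 (amount ≤ 187): 4 records, sum = 408 × 1.0 = 408.0
Step 2: Tier 2 (187 < amount ≤ 311): 3 records, sum = 654 × 1.1 = 719.4
Step 3: Tier 3 (amount > 311): 3 records, sum = 1093 × 1.2 = 1311.6
Step 4: Final sum = 408.0 + 719.4 + 1311.6 = 2439.0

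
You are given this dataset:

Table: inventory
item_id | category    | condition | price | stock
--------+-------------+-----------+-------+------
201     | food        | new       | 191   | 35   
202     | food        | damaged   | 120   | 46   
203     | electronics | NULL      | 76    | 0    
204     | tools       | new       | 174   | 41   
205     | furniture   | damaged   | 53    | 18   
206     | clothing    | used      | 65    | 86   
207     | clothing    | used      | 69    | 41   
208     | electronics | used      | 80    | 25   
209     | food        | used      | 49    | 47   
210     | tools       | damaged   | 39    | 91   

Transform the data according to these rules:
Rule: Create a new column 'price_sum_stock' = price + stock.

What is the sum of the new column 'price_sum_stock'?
1346

Step 1: For each record, compute price + stock
Example calculations:
  191 + 35 = 226
  120 + 46 = 166
  76 + 0 = 76
  ...
Step 2: Sum all derived values
Step 3: Total = 1346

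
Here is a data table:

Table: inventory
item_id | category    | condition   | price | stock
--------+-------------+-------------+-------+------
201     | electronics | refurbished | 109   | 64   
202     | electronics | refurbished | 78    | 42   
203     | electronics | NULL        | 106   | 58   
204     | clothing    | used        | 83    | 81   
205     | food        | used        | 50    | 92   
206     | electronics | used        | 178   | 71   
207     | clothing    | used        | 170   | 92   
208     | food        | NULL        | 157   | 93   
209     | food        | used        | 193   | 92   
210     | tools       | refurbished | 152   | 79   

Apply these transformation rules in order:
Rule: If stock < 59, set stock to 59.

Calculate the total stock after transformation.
782

Step 1: 2 records have stock < 59
Step 2: These records originally summed to 100
Step 3: After setting to minimum: 2 × 59 = 118
Step 4: Unaffected records sum: 664
Step 5: Final sum = 118 + 664 = 782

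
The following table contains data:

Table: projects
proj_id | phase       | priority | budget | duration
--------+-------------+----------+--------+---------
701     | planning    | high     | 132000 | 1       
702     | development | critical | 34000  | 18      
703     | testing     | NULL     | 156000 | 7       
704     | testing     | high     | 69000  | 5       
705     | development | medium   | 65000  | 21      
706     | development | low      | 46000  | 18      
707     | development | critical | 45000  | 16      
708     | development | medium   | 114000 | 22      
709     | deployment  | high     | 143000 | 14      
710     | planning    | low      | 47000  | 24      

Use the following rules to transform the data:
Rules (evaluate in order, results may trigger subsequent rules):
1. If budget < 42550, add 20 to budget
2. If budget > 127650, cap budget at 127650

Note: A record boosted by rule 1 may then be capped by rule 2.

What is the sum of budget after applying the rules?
802970

Step 1: Apply rule 1 to records with budget < 42550
  - 1 records get bonus of 20
  - Of these, 0 records then exceed 127650 and get capped
Step 2: Apply rule 2 to records with budget > 127650
  - 3 records (original) are capped
Step 3: Calculate final sum = 802970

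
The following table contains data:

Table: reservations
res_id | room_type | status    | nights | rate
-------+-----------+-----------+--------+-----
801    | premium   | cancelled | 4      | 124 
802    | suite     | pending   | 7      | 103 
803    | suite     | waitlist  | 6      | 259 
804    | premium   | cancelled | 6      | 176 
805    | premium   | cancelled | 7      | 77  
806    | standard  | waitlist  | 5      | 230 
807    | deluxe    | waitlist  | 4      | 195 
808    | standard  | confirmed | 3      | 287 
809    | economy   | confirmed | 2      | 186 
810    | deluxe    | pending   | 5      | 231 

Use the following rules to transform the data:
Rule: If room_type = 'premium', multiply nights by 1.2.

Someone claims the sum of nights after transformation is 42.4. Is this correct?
No, the correct result is 52.4.

Step 1: Calculate the correct sum after transformation
Step 2: Apply multiplier 1.2 to records where room_type = 'premium'
Step 3: Correct result = 52.4
Step 4: Claimed result = 42.4
Step 5: 52.4 ≠ 42.4
Conclusion: The claimed result is incorrect. The correct answer is 52.4.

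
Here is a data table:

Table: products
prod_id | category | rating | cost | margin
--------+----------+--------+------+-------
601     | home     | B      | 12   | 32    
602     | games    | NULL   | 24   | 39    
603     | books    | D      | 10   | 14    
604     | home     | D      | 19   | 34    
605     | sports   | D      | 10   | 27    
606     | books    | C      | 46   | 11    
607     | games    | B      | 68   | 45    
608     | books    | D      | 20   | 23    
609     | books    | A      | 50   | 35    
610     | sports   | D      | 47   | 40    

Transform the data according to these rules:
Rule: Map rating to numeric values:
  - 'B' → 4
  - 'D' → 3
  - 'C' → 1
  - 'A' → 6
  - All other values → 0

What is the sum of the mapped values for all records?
30

Step 1: Apply mapping to each record
Step 2: Count by status:
  'B': 2 records × 4 = 8
  'D': 5 records × 3 = 15
  'C': 1 records × 1 = 1
  'A': 1 records × 6 = 6
Step 3: Sum all mapped values = 30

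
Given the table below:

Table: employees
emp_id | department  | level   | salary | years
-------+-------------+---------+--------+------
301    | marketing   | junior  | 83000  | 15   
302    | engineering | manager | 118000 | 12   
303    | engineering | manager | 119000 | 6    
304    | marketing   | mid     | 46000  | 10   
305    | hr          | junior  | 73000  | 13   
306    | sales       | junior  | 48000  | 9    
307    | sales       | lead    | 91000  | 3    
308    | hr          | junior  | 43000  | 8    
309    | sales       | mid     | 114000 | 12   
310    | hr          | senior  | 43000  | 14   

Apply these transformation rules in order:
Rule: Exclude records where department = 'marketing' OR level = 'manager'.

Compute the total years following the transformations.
59

Step 1: Find records where department = 'marketing' OR level = 'manager'
Step 2: 4 records match, summing to 43
Step 3: Original sum: 102
Step 4: Remaining sum = 102 - 43 = 59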